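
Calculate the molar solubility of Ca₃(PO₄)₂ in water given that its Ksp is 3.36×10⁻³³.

Ca₃(PO₄)₂(s) ⇌ 3 Ca²⁺(aq) + 2 PO₄³⁻(aq)
If s mol/L of Ca₃(PO₄)₂ dissolves, [Ca²⁺] = 3s and [PO₄³⁻] = 2s.
Ksp = [Ca²⁺]^3[PO₄³⁻]^2 = (3s)^3 · (2s)^2 = 108s^5
108s^5 = 3.36×10⁻³³  ⇒  s^5 = 3.11×10⁻³⁵
s = 1.25×10⁻⁷ M

1.25×10⁻⁷ M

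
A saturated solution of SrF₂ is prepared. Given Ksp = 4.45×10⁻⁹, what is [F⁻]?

2.07×10⁻³ M

SrF₂(s) ⇌ Sr²⁺(aq) + 2 F⁻(aq)
If s mol/L of SrF₂ dissolves, [Sr²⁺] = s and [F⁻] = 2s.
Ksp = [Sr²⁺][F⁻]^2 = s · (2s)^2 = 4s^3 = 4.45×10⁻⁹
s = 1.04×10⁻³ M
[F⁻] = 2s = 2.07×10⁻³ M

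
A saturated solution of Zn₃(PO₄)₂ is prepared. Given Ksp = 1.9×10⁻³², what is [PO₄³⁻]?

3.5×10⁻⁷ M

Zn₃(PO₄)₂(s) ⇌ 3 Zn²⁺(aq) + 2 PO₄³⁻(aq)
For each mole of Zn₃(PO₄)₂ that dissolves per liter, [Zn²⁺] = 3s and [PO₄³⁻] = 2s; let s denote this solubility.
Ksp = [Zn²⁺]^3[PO₄³⁻]^2 = (3s)^3 · (2s)^2 = 108s^5 = 1.9×10⁻³²
s = 1.8×10⁻⁷ mol L⁻¹
[PO₄³⁻] = 2s = 3.5×10⁻⁷ mol L⁻¹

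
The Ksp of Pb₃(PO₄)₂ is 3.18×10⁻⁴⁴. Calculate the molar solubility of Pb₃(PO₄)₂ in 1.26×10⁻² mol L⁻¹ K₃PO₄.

1.95×10⁻¹⁴ M

Pb₃(PO₄)₂(s) ⇌ 3 Pb²⁺(aq) + 2 PO₄³⁻(aq)
With PO₄³⁻ already at 1.26×10⁻² mol L⁻¹ and s small, take [PO₄³⁻] ≈ 1.26×10⁻² mol L⁻¹ and [Pb²⁺] = 3s.
Ksp = [Pb²⁺]^3[PO₄³⁻]^2 = (3s)^3(1.26×10⁻²)^2
(3s)^3 = 3.18×10⁻⁴⁴ / (1.26×10⁻²)^2 = 2.00×10⁻⁴⁰
s = 1.95×10⁻¹⁴ mol L⁻¹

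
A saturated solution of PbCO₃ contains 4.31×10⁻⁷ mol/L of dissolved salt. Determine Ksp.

Ksp = 1.86×10⁻¹³

PbCO₃(s) ⇌ Pb²⁺(aq) + CO₃²⁻(aq)
Call the molar solubility s, so that [Pb²⁺] = s and [CO₃²⁻] = s.
Ksp = [Pb²⁺][CO₃²⁻] = s · s = s^2
Ksp = (4.31×10⁻⁷)^2 = 1.86×10⁻¹³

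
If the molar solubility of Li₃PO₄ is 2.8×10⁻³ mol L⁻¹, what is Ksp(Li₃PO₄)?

Li₃PO₄(s) ⇌ 3 Li⁺(aq) + PO₄³⁻(aq)
With molar solubility s: [Li⁺] = 3s, [PO₄³⁻] = s.
Ksp = [Li⁺]^3[PO₄³⁻] = (3s)^3 · s = 27s^4
Ksp = 27 × (2.8×10⁻³)^4 = 1.7×10⁻⁹

Ksp = 1.7×10⁻⁹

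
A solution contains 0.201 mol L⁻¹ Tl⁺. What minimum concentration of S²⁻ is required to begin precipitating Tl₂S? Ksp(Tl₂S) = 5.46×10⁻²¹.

A salt starts to precipitate once the ion product Q reaches its Ksp.
Tl₂S(s) ⇌ 2 Tl⁺(aq) + S²⁻(aq)
Ksp = [Tl⁺]^2[S²⁻] = [S²⁻](0.201)^2
[S²⁻] = 5.46×10⁻²¹ / (0.201)^2 = 1.35×10⁻¹⁹
[S²⁻] = 1.35×10⁻¹⁹ mol L⁻¹

1.35×10⁻¹⁹ M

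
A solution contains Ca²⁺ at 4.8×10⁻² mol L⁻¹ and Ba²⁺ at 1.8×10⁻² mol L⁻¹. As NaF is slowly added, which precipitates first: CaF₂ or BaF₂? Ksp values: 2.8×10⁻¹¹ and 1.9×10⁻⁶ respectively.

CaF₂

Precipitation begins when Q = Ksp.
For CaF₂: [F⁻] = (Ksp/[Ca²⁺])^(1/2) = 2.4×10⁻⁵ mol L⁻¹
For BaF₂: [F⁻] = (Ksp/[Ba²⁺])^(1/2) = 1.0×10⁻² mol L⁻¹
The smaller threshold [F⁻] is reached first, so CaF₂ precipitates first.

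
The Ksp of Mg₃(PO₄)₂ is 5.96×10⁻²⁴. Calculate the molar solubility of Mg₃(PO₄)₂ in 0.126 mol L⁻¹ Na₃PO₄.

Mg₃(PO₄)₂(s) ⇌ 3 Mg²⁺(aq) + 2 PO₄³⁻(aq)
The solution already contains PO₄³⁻ at 0.126 mol L⁻¹. Let s be the molar solubility of Mg₃(PO₄)₂.
[PO₄³⁻] ≈ 0.126 mol L⁻¹ (common ion dominates); [Mg²⁺] = 3s.
Ksp = [Mg²⁺]^3[PO₄³⁻]^2 = (3s)^3(0.126)^2
(3s)^3 = 5.96×10⁻²⁴ / (0.126)^2 = 3.75×10⁻²²
s = 2.40×10⁻⁸ mol L⁻¹

2.40×10⁻⁸ M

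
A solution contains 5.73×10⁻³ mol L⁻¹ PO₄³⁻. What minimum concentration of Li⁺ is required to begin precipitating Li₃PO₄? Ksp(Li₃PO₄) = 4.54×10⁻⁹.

The threshold for precipitation is Q = Ksp.
Li₃PO₄(s) ⇌ 3 Li⁺(aq) + PO₄³⁻(aq)
Ksp = [Li⁺]^3[PO₄³⁻] = [Li⁺]^3(5.73×10⁻³)
[Li⁺]^3 = 4.54×10⁻⁹ / (5.73×10⁻³) = 7.92×10⁻⁷
[Li⁺] = 9.25×10⁻³ mol L⁻¹

9.25×10⁻³ M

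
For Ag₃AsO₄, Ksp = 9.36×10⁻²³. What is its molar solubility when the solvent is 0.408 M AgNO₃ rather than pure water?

1.38×10⁻²¹ M

Ag₃AsO₄(s) ⇌ 3 Ag⁺(aq) + AsO₄³⁻(aq)
The solution already contains Ag⁺ at 0.408 M. Let s be the molar solubility of Ag₃AsO₄.
[Ag⁺] ≈ 0.408 M (common ion dominates); [AsO₄³⁻] = s.
Ksp = [Ag⁺]^3[AsO₄³⁻] = (0.408)^3s
s = 9.36×10⁻²³ / (0.408)^3 = 1.38×10⁻²¹
s = 1.38×10⁻²¹ M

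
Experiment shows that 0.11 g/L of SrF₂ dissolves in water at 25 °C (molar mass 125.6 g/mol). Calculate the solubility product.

Ksp = 2.7×10⁻⁹

Convert to molarity: s = 0.11 / 125.6 = 8.758×10⁻⁴ mol/L
SrF₂(s) ⇌ Sr²⁺(aq) + 2 F⁻(aq)
If s mol/L of SrF₂ dissolves, [Sr²⁺] = s and [F⁻] = 2s.
Ksp = [Sr²⁺][F⁻]^2 = s · (2s)^2 = 4s^3
Ksp = 4 × (8.758×10⁻⁴)^3 = 2.7×10⁻⁹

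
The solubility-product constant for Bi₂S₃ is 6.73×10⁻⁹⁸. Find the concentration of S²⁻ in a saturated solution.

4.33×10⁻²⁰ M

Bi₂S₃(s) ⇌ 2 Bi³⁺(aq) + 3 S²⁻(aq)
With molar solubility s: [Bi³⁺] = 2s, [S²⁻] = 3s.
Ksp = [Bi³⁺]^2[S²⁻]^3 = (2s)^2 · (3s)^3 = 108s^5 = 6.73×10⁻⁹⁸
s = 1.44×10⁻²⁰ M
[S²⁻] = 3s = 4.33×10⁻²⁰ M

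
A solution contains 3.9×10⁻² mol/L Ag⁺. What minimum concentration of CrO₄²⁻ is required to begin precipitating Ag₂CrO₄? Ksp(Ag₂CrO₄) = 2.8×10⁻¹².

A salt starts to precipitate once the ion product Q reaches its Ksp.
Ag₂CrO₄(s) ⇌ 2 Ag⁺(aq) + CrO₄²⁻(aq)
Ksp = [Ag⁺]^2[CrO₄²⁻] = [CrO₄²⁻](3.9×10⁻²)^2
[CrO₄²⁻] = 2.8×10⁻¹² / (3.9×10⁻²)^2 = 1.8×10⁻⁹
[CrO₄²⁻] = 1.8×10⁻⁹ mol/L

1.8×10⁻⁹ M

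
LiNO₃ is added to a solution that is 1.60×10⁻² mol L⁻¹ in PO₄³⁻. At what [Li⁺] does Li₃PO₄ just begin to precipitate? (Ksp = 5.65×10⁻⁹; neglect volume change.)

The threshold for precipitation is Q = Ksp.
Li₃PO₄(s) ⇌ 3 Li⁺(aq) + PO₄³⁻(aq)
Ksp = [Li⁺]^3[PO₄³⁻] = [Li⁺]^3(1.60×10⁻²)
[Li⁺]^3 = 5.65×10⁻⁹ / (1.60×10⁻²) = 3.53×10⁻⁷
[Li⁺] = 7.07×10⁻³ mol L⁻¹

7.07×10⁻³ M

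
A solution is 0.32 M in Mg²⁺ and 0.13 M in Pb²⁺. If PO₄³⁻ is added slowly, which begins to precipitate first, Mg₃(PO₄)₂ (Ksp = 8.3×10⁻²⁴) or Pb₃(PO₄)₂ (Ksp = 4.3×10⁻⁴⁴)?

Precipitation of each salt begins when its ion product equals Ksp.
For Mg₃(PO₄)₂: [PO₄³⁻] = (Ksp/[Mg²⁺]^3)^(1/2) = 1.6×10⁻¹¹ M
For Pb₃(PO₄)₂: [PO₄³⁻] = (Ksp/[Pb²⁺]^3)^(1/2) = 4.4×10⁻²¹ M
Pb₃(PO₄)₂ requires the lower [PO₄³⁻], so it precipitates first.

Pb₃(PO₄)₂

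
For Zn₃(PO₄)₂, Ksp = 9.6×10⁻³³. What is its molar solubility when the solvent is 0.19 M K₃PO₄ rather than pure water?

2.1×10⁻¹¹ M

Zn₃(PO₄)₂(s) ⇌ 3 Zn²⁺(aq) + 2 PO₄³⁻(aq)
The solution already contains PO₄³⁻ at 0.19 M. Let s be the molar solubility of Zn₃(PO₄)₂.
[PO₄³⁻] ≈ 0.19 M (common ion dominates); [Zn²⁺] = 3s.
Ksp = [Zn²⁺]^3[PO₄³⁻]^2 = (3s)^3(0.19)^2
(3s)^3 = 9.6×10⁻³³ / (0.19)^2 = 2.7×10⁻³¹
s = 2.1×10⁻¹¹ M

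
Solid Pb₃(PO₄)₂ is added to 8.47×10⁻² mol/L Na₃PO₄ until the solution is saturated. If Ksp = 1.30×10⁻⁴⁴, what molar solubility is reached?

4.06×10⁻¹⁵ M

Pb₃(PO₄)₂(s) ⇌ 3 Pb²⁺(aq) + 2 PO₄³⁻(aq)
Let s be the solubility of Pb₃(PO₄)₂ here. The common ion gives [PO₄³⁻] ≈ 8.47×10⁻² mol/L, and [Pb²⁺] = 3s.
Ksp = [Pb²⁺]^3[PO₄³⁻]^2 = (3s)^3(8.47×10⁻²)^2
(3s)^3 = 1.30×10⁻⁴⁴ / (8.47×10⁻²)^2 = 1.81×10⁻⁴²
s = 4.06×10⁻¹⁵ mol/L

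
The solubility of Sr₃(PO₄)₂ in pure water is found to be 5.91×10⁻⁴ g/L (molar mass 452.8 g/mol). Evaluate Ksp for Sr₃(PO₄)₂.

s = (5.91×10⁻⁴ g L⁻¹)/(452.8 g mol⁻¹) = 1.3052×10⁻⁶ M
Sr₃(PO₄)₂(s) ⇌ 3 Sr²⁺(aq) + 2 PO₄³⁻(aq)
For each mole of Sr₃(PO₄)₂ that dissolves per liter, [Sr²⁺] = 3s and [PO₄³⁻] = 2s; let s denote this solubility.
Ksp = [Sr²⁺]^3[PO₄³⁻]^2 = (3s)^3 · (2s)^2 = 108s^5
Ksp = 108 × (1.3052×10⁻⁶)^5 = 4.09×10⁻²⁸

Ksp = 4.09×10⁻²⁸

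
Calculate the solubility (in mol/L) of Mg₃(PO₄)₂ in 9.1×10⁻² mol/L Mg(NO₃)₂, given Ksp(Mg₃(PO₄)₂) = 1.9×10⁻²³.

7.9×10⁻¹¹ M

Mg₃(PO₄)₂(s) ⇌ 3 Mg²⁺(aq) + 2 PO₄³⁻(aq)
Let s be the solubility of Mg₃(PO₄)₂ here. The common ion gives [Mg²⁺] ≈ 9.1×10⁻² mol/L, and [PO₄³⁻] = 2s.
Ksp = [Mg²⁺]^3[PO₄³⁻]^2 = (9.1×10⁻²)^3(2s)^2
(2s)^2 = 1.9×10⁻²³ / (9.1×10⁻²)^3 = 2.5×10⁻²⁰
s = 7.9×10⁻¹¹ mol/L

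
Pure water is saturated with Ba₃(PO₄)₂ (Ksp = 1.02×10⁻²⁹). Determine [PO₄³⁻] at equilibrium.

1.25×10⁻⁶ M

Ba₃(PO₄)₂(s) ⇌ 3 Ba²⁺(aq) + 2 PO₄³⁻(aq)
Call the molar solubility s, so that [Ba²⁺] = 3s and [PO₄³⁻] = 2s.
Ksp = [Ba²⁺]^3[PO₄³⁻]^2 = (3s)^3 · (2s)^2 = 108s^5 = 1.02×10⁻²⁹
s = 6.24×10⁻⁷ mol/L
[PO₄³⁻] = 2s = 1.25×10⁻⁶ mol/L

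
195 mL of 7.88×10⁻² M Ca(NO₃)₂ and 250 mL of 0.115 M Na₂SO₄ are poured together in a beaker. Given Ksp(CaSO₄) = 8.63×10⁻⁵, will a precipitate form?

Total volume after mixing = 195 + 250 = 445 mL.
[Ca²⁺] = (7.88×10⁻²)(195)/445 = 3.45×10⁻² M
[SO₄²⁻] = (0.115)(250)/445 = 6.46×10⁻² M
Q = [Ca²⁺][SO₄²⁻] = 2.23×10⁻³
Q = 2.23×10⁻³ > Ksp = 8.63×10⁻⁵, so the solution is supersaturated and CaSO₄ precipitates.

Yes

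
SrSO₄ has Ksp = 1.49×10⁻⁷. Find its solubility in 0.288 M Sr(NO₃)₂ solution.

5.17×10⁻⁷ M

SrSO₄(s) ⇌ Sr²⁺(aq) + SO₄²⁻(aq)
The solution already contains Sr²⁺ at 0.288 M. Let s be the molar solubility of SrSO₄.
[Sr²⁺] ≈ 0.288 M (common ion dominates); [SO₄²⁻] = s.
Ksp = [Sr²⁺][SO₄²⁻] = (0.288)s
s = 1.49×10⁻⁷ / (0.288) = 5.17×10⁻⁷
s = 5.17×10⁻⁷ M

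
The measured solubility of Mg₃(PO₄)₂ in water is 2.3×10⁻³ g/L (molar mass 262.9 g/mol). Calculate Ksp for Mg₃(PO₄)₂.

Convert to molarity: s = 2.3×10⁻³ / 262.9 = 8.749×10⁻⁶ mol/L
Mg₃(PO₄)₂(s) ⇌ 3 Mg²⁺(aq) + 2 PO₄³⁻(aq)
Call the molar solubility s, so that [Mg²⁺] = 3s and [PO₄³⁻] = 2s.
Ksp = [Mg²⁺]^3[PO₄³⁻]^2 = (3s)^3 · (2s)^2 = 108s^5
Ksp = 108 × (8.749×10⁻⁶)^5 = 5.5×10⁻²⁴

Ksp = 5.5×10⁻²⁴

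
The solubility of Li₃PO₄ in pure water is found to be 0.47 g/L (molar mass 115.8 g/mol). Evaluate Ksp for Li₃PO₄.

Molar solubility s = (0.47 g/L) / (115.8 g/mol) = 4.059×10⁻³ mol/L
Li₃PO₄(s) ⇌ 3 Li⁺(aq) + PO₄³⁻(aq)
For each mole of Li₃PO₄ that dissolves per liter, [Li⁺] = 3s and [PO₄³⁻] = s; let s denote this solubility.
Ksp = [Li⁺]^3[PO₄³⁻] = (3s)^3 · s = 27s^4
Ksp = 27 × (4.059×10⁻³)^4 = 7.3×10⁻⁹

Ksp = 7.3×10⁻⁹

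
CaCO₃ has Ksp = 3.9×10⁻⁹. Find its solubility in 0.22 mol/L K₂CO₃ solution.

1.8×10⁻⁸ M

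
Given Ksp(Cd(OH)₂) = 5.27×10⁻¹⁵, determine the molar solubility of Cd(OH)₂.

Cd(OH)₂(s) ⇌ Cd²⁺(aq) + 2 OH⁻(aq)
Call the molar solubility s, so that [Cd²⁺] = s and [OH⁻] = 2s.
Ksp = [Cd²⁺][OH⁻]^2 = s · (2s)^2 = 4s^3
4s^3 = 5.27×10⁻¹⁵  ⇒  s^3 = 1.32×10⁻¹⁵
Taking the 3rd root, s = 1.10×10⁻⁵ M.

1.10×10⁻⁵ M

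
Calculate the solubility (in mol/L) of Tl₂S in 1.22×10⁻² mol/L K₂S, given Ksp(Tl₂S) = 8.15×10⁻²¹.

4.09×10⁻¹⁰ M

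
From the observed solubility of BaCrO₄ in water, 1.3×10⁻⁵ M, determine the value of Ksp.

Ksp = 1.7×10⁻¹⁰

BaCrO₄(s) ⇌ Ba²⁺(aq) + CrO₄²⁻(aq)
Call the molar solubility s, so that [Ba²⁺] = s and [CrO₄²⁻] = s.
Ksp = [Ba²⁺][CrO₄²⁻] = s · s = s^2
Ksp = (1.3×10⁻⁵)^2 = 1.7×10⁻¹⁰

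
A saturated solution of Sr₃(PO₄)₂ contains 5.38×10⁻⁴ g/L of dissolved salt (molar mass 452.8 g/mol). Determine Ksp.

Ksp = 2.56×10⁻²⁸

s = (5.38×10⁻⁴ g L⁻¹)/(452.8 g mol⁻¹) = 1.1882×10⁻⁶ M
Sr₃(PO₄)₂(s) ⇌ 3 Sr²⁺(aq) + 2 PO₄³⁻(aq)
For each mole of Sr₃(PO₄)₂ that dissolves per liter, [Sr²⁺] = 3s and [PO₄³⁻] = 2s; let s denote this solubility.
Ksp = [Sr²⁺]^3[PO₄³⁻]^2 = (3s)^3 · (2s)^2 = 108s^5
Ksp = 108 × (1.1882×10⁻⁶)^5 = 2.56×10⁻²⁸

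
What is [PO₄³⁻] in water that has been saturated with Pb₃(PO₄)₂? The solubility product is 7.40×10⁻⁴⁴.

1.85×10⁻⁹ M

Pb₃(PO₄)₂(s) ⇌ 3 Pb²⁺(aq) + 2 PO₄³⁻(aq)
Call the molar solubility s, so that [Pb²⁺] = 3s and [PO₄³⁻] = 2s.
Ksp = [Pb²⁺]^3[PO₄³⁻]^2 = (3s)^3 · (2s)^2 = 108s^5 = 7.40×10⁻⁴⁴
s = 9.27×10⁻¹⁰ mol L⁻¹
[PO₄³⁻] = 2s = 1.85×10⁻⁹ mol L⁻¹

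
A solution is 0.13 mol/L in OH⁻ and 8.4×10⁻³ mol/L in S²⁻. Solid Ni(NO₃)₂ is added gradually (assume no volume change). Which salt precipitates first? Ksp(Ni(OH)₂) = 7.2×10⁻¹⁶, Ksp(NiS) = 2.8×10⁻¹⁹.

The threshold for precipitation is Q = Ksp.
For Ni(OH)₂: [Ni²⁺] = (Ksp/[OH⁻]^2) = 4.3×10⁻¹⁴ mol/L
For NiS: [Ni²⁺] = (Ksp/[S²⁻]) = 3.3×10⁻¹⁷ mol/L
The smaller threshold [Ni²⁺] is reached first, so NiS precipitates first.

NiS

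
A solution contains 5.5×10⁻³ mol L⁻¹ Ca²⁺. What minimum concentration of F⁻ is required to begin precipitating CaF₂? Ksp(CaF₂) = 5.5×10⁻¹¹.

The threshold for precipitation is Q = Ksp.
CaF₂(s) ⇌ Ca²⁺(aq) + 2 F⁻(aq)
Ksp = [Ca²⁺][F⁻]^2 = [F⁻]^2(5.5×10⁻³)
[F⁻]^2 = 5.5×10⁻¹¹ / (5.5×10⁻³) = 1.0×10⁻⁸
[F⁻] = 1.0×10⁻⁴ mol L⁻¹

1.0×10⁻⁴ M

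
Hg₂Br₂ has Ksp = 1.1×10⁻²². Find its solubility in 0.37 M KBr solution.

8.0×10⁻²² M

Hg₂Br₂(s) ⇌ Hg₂²⁺(aq) + 2 Br⁻(aq)
With Br⁻ already at 0.37 M and s small, take [Br⁻] ≈ 0.37 M and [Hg₂²⁺] = s.
Ksp = [Hg₂²⁺][Br⁻]^2 = s(0.37)^2
s = 1.1×10⁻²² / (0.37)^2 = 8.0×10⁻²²
s = 8.0×10⁻²² M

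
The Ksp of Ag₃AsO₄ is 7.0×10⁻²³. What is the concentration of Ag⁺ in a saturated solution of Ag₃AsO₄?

3.8×10⁻⁶ M

Ag₃AsO₄(s) ⇌ 3 Ag⁺(aq) + AsO₄³⁻(aq)
Let s be the molar solubility. Then [Ag⁺] = 3s and [AsO₄³⁻] = s.
Ksp = [Ag⁺]^3[AsO₄³⁻] = (3s)^3 · s = 27s^4 = 7.0×10⁻²³
s = 1.3×10⁻⁶ mol/L
[Ag⁺] = 3s = 3.8×10⁻⁶ mol/L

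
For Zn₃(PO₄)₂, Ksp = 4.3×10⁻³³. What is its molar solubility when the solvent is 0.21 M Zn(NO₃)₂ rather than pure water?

3.4×10⁻¹⁶ M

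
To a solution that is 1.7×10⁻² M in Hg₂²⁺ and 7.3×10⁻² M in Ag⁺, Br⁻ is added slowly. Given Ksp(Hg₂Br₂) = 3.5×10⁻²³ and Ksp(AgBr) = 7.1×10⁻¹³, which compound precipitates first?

Each salt precipitates once Q = Ksp for that salt.
For Hg₂Br₂: [Br⁻] = (Ksp/[Hg₂²⁺])^(1/2) = 4.5×10⁻¹¹ M
For AgBr: [Br⁻] = (Ksp/[Ag⁺]) = 9.7×10⁻¹² M
Since AgBr needs less Br⁻ to reach saturation, it precipitates first.

AgBr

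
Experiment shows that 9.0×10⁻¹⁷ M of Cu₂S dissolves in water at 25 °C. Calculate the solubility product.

Ksp = 2.9×10⁻⁴⁸

Cu₂S(s) ⇌ 2 Cu⁺(aq) + S²⁻(aq)
Call the molar solubility s, so that [Cu⁺] = 2s and [S²⁻] = s.
Ksp = [Cu⁺]^2[S²⁻] = (2s)^2 · s = 4s^3
Ksp = 4 × (9.0×10⁻¹⁷)^3 = 2.9×10⁻⁴⁸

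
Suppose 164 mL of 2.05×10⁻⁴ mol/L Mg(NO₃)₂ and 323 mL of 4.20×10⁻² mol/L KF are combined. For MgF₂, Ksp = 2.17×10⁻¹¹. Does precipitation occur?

Yes

Total volume after mixing = 164 + 323 = 487 mL.
[Mg²⁺] = (2.05×10⁻⁴)(164)/487 = 6.90×10⁻⁵ mol/L
[F⁻] = (4.20×10⁻²)(323)/487 = 2.79×10⁻² mol/L
Q = [Mg²⁺][F⁻]^2 = 5.36×10⁻⁸
Q = 5.36×10⁻⁸ > Ksp = 2.17×10⁻¹¹, so the solution is supersaturated and MgF₂ precipitates.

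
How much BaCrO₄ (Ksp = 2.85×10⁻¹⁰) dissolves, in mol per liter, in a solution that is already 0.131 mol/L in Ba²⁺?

2.18×10⁻⁹ M

BaCrO₄(s) ⇌ Ba²⁺(aq) + CrO₄²⁻(aq)
Ba²⁺ is already present at 0.131 mol/L. If s mol/L of BaCrO₄ dissolves, [CrO₄²⁻] = s while [Ba²⁺] ≈ 0.131 mol/L.
Ksp = [Ba²⁺][CrO₄²⁻] = (0.131)s
s = 2.85×10⁻¹⁰ / (0.131) = 2.18×10⁻⁹
s = 2.18×10⁻⁹ mol/L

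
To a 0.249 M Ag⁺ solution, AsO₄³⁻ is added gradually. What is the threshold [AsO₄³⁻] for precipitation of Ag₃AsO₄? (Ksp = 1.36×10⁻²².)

Each salt precipitates once Q = Ksp for that salt.
Ag₃AsO₄(s) ⇌ 3 Ag⁺(aq) + AsO₄³⁻(aq)
Ksp = [Ag⁺]^3[AsO₄³⁻] = [AsO₄³⁻](0.249)^3
[AsO₄³⁻] = 1.36×10⁻²² / (0.249)^3 = 8.81×10⁻²¹
[AsO₄³⁻] = 8.81×10⁻²¹ M

8.81×10⁻²¹ M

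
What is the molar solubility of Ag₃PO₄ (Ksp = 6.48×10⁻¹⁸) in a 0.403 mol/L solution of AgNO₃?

9.90×10⁻¹⁷ M

Ag₃PO₄(s) ⇌ 3 Ag⁺(aq) + PO₄³⁻(aq)
Let s be the solubility of Ag₃PO₄ here. The common ion gives [Ag⁺] ≈ 0.403 mol/L, and [PO₄³⁻] = s.
Ksp = [Ag⁺]^3[PO₄³⁻] = (0.403)^3s
s = 6.48×10⁻¹⁸ / (0.403)^3 = 9.90×10⁻¹⁷
s = 9.90×10⁻¹⁷ mol/L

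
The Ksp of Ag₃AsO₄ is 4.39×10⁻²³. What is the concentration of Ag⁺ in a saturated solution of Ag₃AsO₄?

3.39×10⁻⁶ M

Ag₃AsO₄(s) ⇌ 3 Ag⁺(aq) + AsO₄³⁻(aq)
For each mole of Ag₃AsO₄ that dissolves per liter, [Ag⁺] = 3s and [AsO₄³⁻] = s; let s denote this solubility.
Ksp = [Ag⁺]^3[AsO₄³⁻] = (3s)^3 · s = 27s^4 = 4.39×10⁻²³
s = 1.13×10⁻⁶ mol/L
[Ag⁺] = 3s = 3.39×10⁻⁶ mol/L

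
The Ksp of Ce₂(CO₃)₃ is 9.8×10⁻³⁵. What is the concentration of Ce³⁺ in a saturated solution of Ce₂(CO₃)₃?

1.2×10⁻⁷ M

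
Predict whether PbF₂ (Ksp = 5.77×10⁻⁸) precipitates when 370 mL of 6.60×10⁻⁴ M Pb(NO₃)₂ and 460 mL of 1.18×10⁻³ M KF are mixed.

No

Total volume after mixing = 370 + 460 = 830 mL.
[Pb²⁺] = (6.60×10⁻⁴)(370)/830 = 2.94×10⁻⁴ M
[F⁻] = (1.18×10⁻³)(460)/830 = 6.54×10⁻⁴ M
Q = [Pb²⁺][F⁻]^2 = 1.26×10⁻¹⁰
Q < Ksp (1.26×10⁻¹⁰ vs 5.77×10⁻⁸); the solution remains unsaturated and no precipitate forms.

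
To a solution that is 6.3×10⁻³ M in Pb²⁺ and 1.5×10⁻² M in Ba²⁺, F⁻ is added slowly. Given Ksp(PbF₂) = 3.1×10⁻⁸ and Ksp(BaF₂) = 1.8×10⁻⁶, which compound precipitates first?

PbF₂

Each salt precipitates once Q = Ksp for that salt.
For PbF₂: [F⁻] = (Ksp/[Pb²⁺])^(1/2) = 2.2×10⁻³ M
For BaF₂: [F⁻] = (Ksp/[Ba²⁺])^(1/2) = 1.1×10⁻² M
PbF₂ requires the lower [F⁻], so it precipitates first.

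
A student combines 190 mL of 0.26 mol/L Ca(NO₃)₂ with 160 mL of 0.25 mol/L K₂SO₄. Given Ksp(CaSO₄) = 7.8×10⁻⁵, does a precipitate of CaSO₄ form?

Yes

The combined volume is 350 mL.
[Ca²⁺] = (0.26)(190)/350 = 0.14 mol/L
[SO₄²⁻] = (0.25)(160)/350 = 0.11 mol/L
Q = [Ca²⁺][SO₄²⁻] = 1.6×10⁻²
Because Q > Ksp (1.6×10⁻² vs 7.8×10⁻⁵), a precipitate of CaSO₄ forms.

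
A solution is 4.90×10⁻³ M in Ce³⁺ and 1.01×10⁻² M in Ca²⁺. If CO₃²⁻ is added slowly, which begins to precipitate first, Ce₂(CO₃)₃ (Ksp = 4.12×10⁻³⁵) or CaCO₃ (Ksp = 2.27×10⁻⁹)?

Ce₂(CO₃)₃

Precipitation of each salt begins when its ion product equals Ksp.
For Ce₂(CO₃)₃: [CO₃²⁻] = (Ksp/[Ce³⁺]^2)^(1/3) = 1.20×10⁻¹⁰ M
For CaCO₃: [CO₃²⁻] = (Ksp/[Ca²⁺]) = 2.25×10⁻⁷ M
Ce₂(CO₃)₃ requires the lower [CO₃²⁻], so it precipitates first.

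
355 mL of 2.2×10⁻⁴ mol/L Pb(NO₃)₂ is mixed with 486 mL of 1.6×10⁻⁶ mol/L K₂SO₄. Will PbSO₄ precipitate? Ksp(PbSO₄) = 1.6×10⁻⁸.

After mixing, V = 355 mL + 486 mL = 841 mL.
[Pb²⁺] = (2.2×10⁻⁴)(355)/841 = 9.3×10⁻⁵ mol/L
[SO₄²⁻] = (1.6×10⁻⁶)(486)/841 = 9.2×10⁻⁷ mol/L
Q = [Pb²⁺][SO₄²⁻] = 8.6×10⁻¹¹
Q = 8.6×10⁻¹¹ < Ksp = 1.6×10⁻⁸, so the solution is unsaturated and no precipitate forms.

No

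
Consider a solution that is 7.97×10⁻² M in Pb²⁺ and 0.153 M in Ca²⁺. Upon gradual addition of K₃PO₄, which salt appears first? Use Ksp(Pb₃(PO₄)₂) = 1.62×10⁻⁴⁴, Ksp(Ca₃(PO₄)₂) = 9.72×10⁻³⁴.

Pb₃(PO₄)₂

Precipitation of each salt begins when its ion product equals Ksp.
For Pb₃(PO₄)₂: [PO₄³⁻] = (Ksp/[Pb²⁺]^3)^(1/2) = 5.66×10⁻²¹ M
For Ca₃(PO₄)₂: [PO₄³⁻] = (Ksp/[Ca²⁺]^3)^(1/2) = 5.21×10⁻¹⁶ M
Since Pb₃(PO₄)₂ needs less PO₄³⁻ to reach saturation, it precipitates first.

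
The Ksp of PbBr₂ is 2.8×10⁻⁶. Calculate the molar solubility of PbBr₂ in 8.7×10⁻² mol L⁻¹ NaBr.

PbBr₂(s) ⇌ Pb²⁺(aq) + 2 Br⁻(aq)
With Br⁻ already at 8.7×10⁻² mol L⁻¹ and s small, take [Br⁻] ≈ 8.7×10⁻² mol L⁻¹ and [Pb²⁺] = s.
Ksp = [Pb²⁺][Br⁻]^2 = s(8.7×10⁻²)^2
s = 2.8×10⁻⁶ / (8.7×10⁻²)^2 = 3.7×10⁻⁴
s = 3.7×10⁻⁴ mol L⁻¹

3.7×10⁻⁴ M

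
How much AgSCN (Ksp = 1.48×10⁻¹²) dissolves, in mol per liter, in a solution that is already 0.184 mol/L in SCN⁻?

AgSCN(s) ⇌ Ag⁺(aq) + SCN⁻(aq)
With SCN⁻ already at 0.184 mol/L and s small, take [SCN⁻] ≈ 0.184 mol/L and [Ag⁺] = s.
Ksp = [Ag⁺][SCN⁻] = s(0.184)
s = 1.48×10⁻¹² / (0.184) = 8.04×10⁻¹²
s = 8.04×10⁻¹² mol/L

8.04×10⁻¹² M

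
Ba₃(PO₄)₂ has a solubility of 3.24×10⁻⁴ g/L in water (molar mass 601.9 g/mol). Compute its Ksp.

Ksp = 4.88×10⁻³⁰

Convert to molarity: s = 3.24×10⁻⁴ / 601.9 = 5.3830×10⁻⁷ mol/L
Ba₃(PO₄)₂(s) ⇌ 3 Ba²⁺(aq) + 2 PO₄³⁻(aq)
If s mol/L of Ba₃(PO₄)₂ dissolves, [Ba²⁺] = 3s and [PO₄³⁻] = 2s.
Ksp = [Ba²⁺]^3[PO₄³⁻]^2 = (3s)^3 · (2s)^2 = 108s^5
Ksp = 108 × (5.3830×10⁻⁷)^5 = 4.88×10⁻³⁰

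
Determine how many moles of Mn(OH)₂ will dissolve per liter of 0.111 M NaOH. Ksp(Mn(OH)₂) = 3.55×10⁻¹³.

Mn(OH)₂(s) ⇌ Mn²⁺(aq) + 2 OH⁻(aq)
With OH⁻ already at 0.111 M and s small, take [OH⁻] ≈ 0.111 M and [Mn²⁺] = s.
Ksp = [Mn²⁺][OH⁻]^2 = s(0.111)^2
s = 3.55×10⁻¹³ / (0.111)^2 = 2.88×10⁻¹¹
s = 2.88×10⁻¹¹ M

2.88×10⁻¹¹ M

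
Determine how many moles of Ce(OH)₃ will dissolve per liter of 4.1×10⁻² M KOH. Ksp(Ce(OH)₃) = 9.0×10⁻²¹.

1.3×10⁻¹⁶ M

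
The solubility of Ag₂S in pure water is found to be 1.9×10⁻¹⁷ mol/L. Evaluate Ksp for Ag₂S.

Ag₂S(s) ⇌ 2 Ag⁺(aq) + S²⁻(aq)
If s mol/L of Ag₂S dissolves, [Ag⁺] = 2s and [S²⁻] = s.
Ksp = [Ag⁺]^2[S²⁻] = (2s)^2 · s = 4s^3
Ksp = 4 × (1.9×10⁻¹⁷)^3 = 2.7×10⁻⁵⁰

Ksp = 2.7×10⁻⁵⁰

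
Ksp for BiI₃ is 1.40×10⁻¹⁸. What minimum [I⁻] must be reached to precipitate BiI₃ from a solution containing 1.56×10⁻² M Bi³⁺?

The threshold for precipitation is Q = Ksp.
BiI₃(s) ⇌ Bi³⁺(aq) + 3 I⁻(aq)
Ksp = [Bi³⁺][I⁻]^3 = [I⁻]^3(1.56×10⁻²)
[I⁻]^3 = 1.40×10⁻¹⁸ / (1.56×10⁻²) = 8.97×10⁻¹⁷
[I⁻] = 4.48×10⁻⁶ M

4.48×10⁻⁶ M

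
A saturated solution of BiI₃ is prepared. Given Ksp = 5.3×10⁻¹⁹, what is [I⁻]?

3.6×10⁻⁵ M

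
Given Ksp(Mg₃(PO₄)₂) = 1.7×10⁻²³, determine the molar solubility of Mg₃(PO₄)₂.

1.1×10⁻⁵ M

Mg₃(PO₄)₂(s) ⇌ 3 Mg²⁺(aq) + 2 PO₄³⁻(aq)
With molar solubility s: [Mg²⁺] = 3s, [PO₄³⁻] = 2s.
Ksp = [Mg²⁺]^3[PO₄³⁻]^2 = (3s)^3 · (2s)^2 = 108s^5
108s^5 = 1.7×10⁻²³  ⇒  s^5 = 1.6×10⁻²⁵
s = (1.6×10⁻²⁵)^(1/5) = 1.1×10⁻⁵ M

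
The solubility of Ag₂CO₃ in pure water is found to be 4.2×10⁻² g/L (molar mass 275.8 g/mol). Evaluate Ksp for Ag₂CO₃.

Ksp = 1.4×10⁻¹¹

Molar solubility s = (4.2×10⁻² g/L) / (275.8 g/mol) = 1.523×10⁻⁴ mol/L
Ag₂CO₃(s) ⇌ 2 Ag⁺(aq) + CO₃²⁻(aq)
Call the molar solubility s, so that [Ag⁺] = 2s and [CO₃²⁻] = s.
Ksp = [Ag⁺]^2[CO₃²⁻] = (2s)^2 · s = 4s^3
Ksp = 4 × (1.523×10⁻⁴)^3 = 1.4×10⁻¹¹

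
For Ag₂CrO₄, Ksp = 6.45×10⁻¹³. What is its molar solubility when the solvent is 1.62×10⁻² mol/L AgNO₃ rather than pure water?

Ag₂CrO₄(s) ⇌ 2 Ag⁺(aq) + CrO₄²⁻(aq)
Let s be the solubility of Ag₂CrO₄ here. The common ion gives [Ag⁺] ≈ 1.62×10⁻² mol/L, and [CrO₄²⁻] = s.
Ksp = [Ag⁺]^2[CrO₄²⁻] = (1.62×10⁻²)^2s
s = 6.45×10⁻¹³ / (1.62×10⁻²)^2 = 2.46×10⁻⁹
s = 2.46×10⁻⁹ mol/L

2.46×10⁻⁹ M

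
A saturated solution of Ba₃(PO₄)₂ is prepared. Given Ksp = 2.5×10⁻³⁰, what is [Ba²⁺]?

Ba₃(PO₄)₂(s) ⇌ 3 Ba²⁺(aq) + 2 PO₄³⁻(aq)
If s mol/L of Ba₃(PO₄)₂ dissolves, [Ba²⁺] = 3s and [PO₄³⁻] = 2s.
Ksp = [Ba²⁺]^3[PO₄³⁻]^2 = (3s)^3 · (2s)^2 = 108s^5 = 2.5×10⁻³⁰
s = 4.7×10⁻⁷ mol/L
[Ba²⁺] = 3s = 1.4×10⁻⁶ mol/L

1.4×10⁻⁶ M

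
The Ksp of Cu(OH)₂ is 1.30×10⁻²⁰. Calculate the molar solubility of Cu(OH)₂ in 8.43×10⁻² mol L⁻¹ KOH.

1.83×10⁻¹⁸ M

Cu(OH)₂(s) ⇌ Cu²⁺(aq) + 2 OH⁻(aq)
OH⁻ is already present at 8.43×10⁻² mol L⁻¹. If s mol/L of Cu(OH)₂ dissolves, [Cu²⁺] = s while [OH⁻] ≈ 8.43×10⁻² mol L⁻¹.
Ksp = [Cu²⁺][OH⁻]^2 = s(8.43×10⁻²)^2
s = 1.30×10⁻²⁰ / (8.43×10⁻²)^2 = 1.83×10⁻¹⁸
s = 1.83×10⁻¹⁸ mol L⁻¹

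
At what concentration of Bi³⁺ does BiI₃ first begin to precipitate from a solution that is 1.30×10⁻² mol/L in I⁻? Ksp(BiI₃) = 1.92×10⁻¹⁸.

8.74×10⁻¹³ M

The threshold for precipitation is Q = Ksp.
BiI₃(s) ⇌ Bi³⁺(aq) + 3 I⁻(aq)
Ksp = [Bi³⁺][I⁻]^3 = [Bi³⁺](1.30×10⁻²)^3
[Bi³⁺] = 1.92×10⁻¹⁸ / (1.30×10⁻²)^3 = 8.74×10⁻¹³
[Bi³⁺] = 8.74×10⁻¹³ mol/L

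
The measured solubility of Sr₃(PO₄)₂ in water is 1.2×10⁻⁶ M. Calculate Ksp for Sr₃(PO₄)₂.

Sr₃(PO₄)₂(s) ⇌ 3 Sr²⁺(aq) + 2 PO₄³⁻(aq)
Call the molar solubility s, so that [Sr²⁺] = 3s and [PO₄³⁻] = 2s.
Ksp = [Sr²⁺]^3[PO₄³⁻]^2 = (3s)^3 · (2s)^2 = 108s^5
Ksp = 108 × (1.2×10⁻⁶)^5 = 2.7×10⁻²⁸

Ksp = 2.7×10⁻²⁸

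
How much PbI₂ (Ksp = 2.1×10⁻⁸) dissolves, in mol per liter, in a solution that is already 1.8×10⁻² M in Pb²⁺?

PbI₂(s) ⇌ Pb²⁺(aq) + 2 I⁻(aq)
Let s be the solubility of PbI₂ here. The common ion gives [Pb²⁺] ≈ 1.8×10⁻² M, and [I⁻] = 2s.
Ksp = [Pb²⁺][I⁻]^2 = (1.8×10⁻²)(2s)^2
(2s)^2 = 2.1×10⁻⁸ / (1.8×10⁻²) = 1.2×10⁻⁶
s = 5.4×10⁻⁴ M

5.4×10⁻⁴ M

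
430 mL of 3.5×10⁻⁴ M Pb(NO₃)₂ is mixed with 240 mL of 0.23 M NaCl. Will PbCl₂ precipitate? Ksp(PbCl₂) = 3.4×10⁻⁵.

No

After mixing, V = 430 mL + 240 mL = 670 mL.
[Pb²⁺] = (3.5×10⁻⁴)(430)/670 = 2.2×10⁻⁴ M
[Cl⁻] = (0.23)(240)/670 = 8.2×10⁻² M
Q = [Pb²⁺][Cl⁻]^2 = 1.5×10⁻⁶
Q < Ksp (1.5×10⁻⁶ vs 3.4×10⁻⁵); the solution remains unsaturated and no precipitate forms.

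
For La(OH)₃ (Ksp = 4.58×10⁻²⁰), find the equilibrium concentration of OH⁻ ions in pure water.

1.93×10⁻⁵ M

La(OH)₃(s) ⇌ La³⁺(aq) + 3 OH⁻(aq)
With molar solubility s: [La³⁺] = s, [OH⁻] = 3s.
Ksp = [La³⁺][OH⁻]^3 = s · (3s)^3 = 27s^4 = 4.58×10⁻²⁰
s = 6.42×10⁻⁶ M
[OH⁻] = 3s = 1.93×10⁻⁵ M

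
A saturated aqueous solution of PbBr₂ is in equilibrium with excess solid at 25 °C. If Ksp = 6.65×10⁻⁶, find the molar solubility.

PbBr₂(s) ⇌ Pb²⁺(aq) + 2 Br⁻(aq)
Call the molar solubility s, so that [Pb²⁺] = s and [Br⁻] = 2s.
Ksp = [Pb²⁺][Br⁻]^2 = s · (2s)^2 = 4s^3
4s^3 = 6.65×10⁻⁶  ⇒  s^3 = 1.66×10⁻⁶
Taking the 3rd root, s = 1.18×10⁻² M.

1.18×10⁻² M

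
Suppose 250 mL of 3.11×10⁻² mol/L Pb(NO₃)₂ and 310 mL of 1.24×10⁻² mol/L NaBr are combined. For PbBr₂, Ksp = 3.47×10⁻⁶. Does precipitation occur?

No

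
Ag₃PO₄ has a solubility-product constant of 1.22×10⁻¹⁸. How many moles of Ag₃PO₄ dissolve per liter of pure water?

1.46×10⁻⁵ M

Ag₃PO₄(s) ⇌ 3 Ag⁺(aq) + PO₄³⁻(aq)
Let s be the molar solubility. Then [Ag⁺] = 3s and [PO₄³⁻] = s.
Ksp = [Ag⁺]^3[PO₄³⁻] = (3s)^3 · s = 27s^4
27s^4 = 1.22×10⁻¹⁸  ⇒  s^4 = 4.52×10⁻²⁰
Taking the 4th root, s = 1.46×10⁻⁵ M.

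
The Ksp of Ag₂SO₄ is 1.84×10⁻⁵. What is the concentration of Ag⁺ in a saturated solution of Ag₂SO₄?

Ag₂SO₄(s) ⇌ 2 Ag⁺(aq) + SO₄²⁻(aq)
Let s be the molar solubility. Then [Ag⁺] = 2s and [SO₄²⁻] = s.
Ksp = [Ag⁺]^2[SO₄²⁻] = (2s)^2 · s = 4s^3 = 1.84×10⁻⁵
s = 1.66×10⁻² mol L⁻¹
[Ag⁺] = 2s = 3.33×10⁻² mol L⁻¹

3.33×10⁻² M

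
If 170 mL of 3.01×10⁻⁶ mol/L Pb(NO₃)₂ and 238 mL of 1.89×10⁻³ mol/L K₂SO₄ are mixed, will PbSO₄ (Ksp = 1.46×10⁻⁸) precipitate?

The combined volume is 408 mL.
[Pb²⁺] = (3.01×10⁻⁶)(170)/408 = 1.25×10⁻⁶ mol/L
[SO₄²⁻] = (1.89×10⁻³)(238)/408 = 1.10×10⁻³ mol/L
Q = [Pb²⁺][SO₄²⁻] = 1.38×10⁻⁹
Q < Ksp (1.38×10⁻⁹ vs 1.46×10⁻⁸); the solution remains unsaturated and no precipitate forms.

No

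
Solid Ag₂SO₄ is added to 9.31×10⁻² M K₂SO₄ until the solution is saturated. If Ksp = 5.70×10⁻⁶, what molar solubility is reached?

3.91×10⁻³ M

Ag₂SO₄(s) ⇌ 2 Ag⁺(aq) + SO₄²⁻(aq)
Let s be the solubility of Ag₂SO₄ here. The common ion gives [SO₄²⁻] ≈ 9.31×10⁻² M, and [Ag⁺] = 2s.
Ksp = [Ag⁺]^2[SO₄²⁻] = (2s)^2(9.31×10⁻²)
(2s)^2 = 5.70×10⁻⁶ / (9.31×10⁻²) = 6.12×10⁻⁵
s = 3.91×10⁻³ M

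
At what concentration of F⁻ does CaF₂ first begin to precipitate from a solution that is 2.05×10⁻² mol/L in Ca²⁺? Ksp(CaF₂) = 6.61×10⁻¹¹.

5.68×10⁻⁵ M

Precipitation begins when Q = Ksp.
CaF₂(s) ⇌ Ca²⁺(aq) + 2 F⁻(aq)
Ksp = [Ca²⁺][F⁻]^2 = [F⁻]^2(2.05×10⁻²)
[F⁻]^2 = 6.61×10⁻¹¹ / (2.05×10⁻²) = 3.22×10⁻⁹
[F⁻] = 5.68×10⁻⁵ mol/L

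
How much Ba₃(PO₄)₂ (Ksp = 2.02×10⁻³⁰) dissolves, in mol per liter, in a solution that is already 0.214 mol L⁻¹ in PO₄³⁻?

1.18×10⁻¹⁰ M

Ba₃(PO₄)₂(s) ⇌ 3 Ba²⁺(aq) + 2 PO₄³⁻(aq)
Let s be the solubility of Ba₃(PO₄)₂ here. The common ion gives [PO₄³⁻] ≈ 0.214 mol L⁻¹, and [Ba²⁺] = 3s.
Ksp = [Ba²⁺]^3[PO₄³⁻]^2 = (3s)^3(0.214)^2
(3s)^3 = 2.02×10⁻³⁰ / (0.214)^2 = 4.41×10⁻²⁹
s = 1.18×10⁻¹⁰ mol L⁻¹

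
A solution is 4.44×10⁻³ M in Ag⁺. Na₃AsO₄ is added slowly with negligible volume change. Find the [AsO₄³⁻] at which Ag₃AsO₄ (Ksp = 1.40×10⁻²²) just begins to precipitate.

1.60×10⁻¹⁵ M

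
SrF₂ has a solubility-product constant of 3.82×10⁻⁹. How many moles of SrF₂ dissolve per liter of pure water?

9.85×10⁻⁴ M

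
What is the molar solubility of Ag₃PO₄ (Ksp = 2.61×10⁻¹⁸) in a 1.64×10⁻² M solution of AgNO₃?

5.92×10⁻¹³ M

Ag₃PO₄(s) ⇌ 3 Ag⁺(aq) + PO₄³⁻(aq)
Let s be the solubility of Ag₃PO₄ here. The common ion gives [Ag⁺] ≈ 1.64×10⁻² M, and [PO₄³⁻] = s.
Ksp = [Ag⁺]^3[PO₄³⁻] = (1.64×10⁻²)^3s
s = 2.61×10⁻¹⁸ / (1.64×10⁻²)^3 = 5.92×10⁻¹³
s = 5.92×10⁻¹³ M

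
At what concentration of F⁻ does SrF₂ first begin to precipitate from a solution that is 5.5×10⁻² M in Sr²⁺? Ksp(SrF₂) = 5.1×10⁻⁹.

Precipitation begins when Q = Ksp.
SrF₂(s) ⇌ Sr²⁺(aq) + 2 F⁻(aq)
Ksp = [Sr²⁺][F⁻]^2 = [F⁻]^2(5.5×10⁻²)
[F⁻]^2 = 5.1×10⁻⁹ / (5.5×10⁻²) = 9.3×10⁻⁸
[F⁻] = 3.0×10⁻⁴ M

3.0×10⁻⁴ M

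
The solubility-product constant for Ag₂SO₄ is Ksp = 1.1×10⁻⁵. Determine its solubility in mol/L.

Ag₂SO₄(s) ⇌ 2 Ag⁺(aq) + SO₄²⁻(aq)
Let s be the molar solubility. Then [Ag⁺] = 2s and [SO₄²⁻] = s.
Ksp = [Ag⁺]^2[SO₄²⁻] = (2s)^2 · s = 4s^3
4s^3 = 1.1×10⁻⁵  ⇒  s^3 = 2.8×10⁻⁶
s = (2.8×10⁻⁶)^(1/3) = 1.4×10⁻² M

1.4×10⁻² M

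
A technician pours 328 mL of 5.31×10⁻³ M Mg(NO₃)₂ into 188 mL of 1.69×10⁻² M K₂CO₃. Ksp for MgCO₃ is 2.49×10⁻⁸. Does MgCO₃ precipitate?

Yes

After mixing, V = 328 mL + 188 mL = 516 mL.
[Mg²⁺] = (5.31×10⁻³)(328)/516 = 3.38×10⁻³ M
[CO₃²⁻] = (1.69×10⁻²)(188)/516 = 6.16×10⁻³ M
Q = [Mg²⁺][CO₃²⁻] = 2.08×10⁻⁵
Since Q (2.08×10⁻⁵) exceeds Ksp (2.49×10⁻⁸), MgCO₃ will precipitate.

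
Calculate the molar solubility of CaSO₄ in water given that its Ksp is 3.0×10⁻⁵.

5.5×10⁻³ M

CaSO₄(s) ⇌ Ca²⁺(aq) + SO₄²⁻(aq)
For each mole of CaSO₄ that dissolves per liter, [Ca²⁺] = s and [SO₄²⁻] = s; let s denote this solubility.
Ksp = [Ca²⁺][SO₄²⁻] = s · s = s^2
s^2 = 3.0×10⁻⁵
Taking the 2nd root, s = 5.5×10⁻³ mol L⁻¹.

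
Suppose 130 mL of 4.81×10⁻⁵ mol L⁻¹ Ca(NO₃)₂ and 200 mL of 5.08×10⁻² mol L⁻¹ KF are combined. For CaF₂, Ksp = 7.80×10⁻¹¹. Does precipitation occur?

Yes

The combined volume is 330 mL.
[Ca²⁺] = (4.81×10⁻⁵)(130)/330 = 1.89×10⁻⁵ mol L⁻¹
[F⁻] = (5.08×10⁻²)(200)/330 = 3.08×10⁻² mol L⁻¹
Q = [Ca²⁺][F⁻]^2 = 1.80×10⁻⁸
Q = 1.80×10⁻⁸ > Ksp = 7.80×10⁻¹¹, so the solution is supersaturated and CaF₂ precipitates.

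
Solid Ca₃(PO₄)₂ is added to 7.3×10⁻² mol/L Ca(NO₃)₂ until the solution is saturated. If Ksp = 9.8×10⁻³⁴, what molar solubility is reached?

7.9×10⁻¹⁶ M

Ca₃(PO₄)₂(s) ⇌ 3 Ca²⁺(aq) + 2 PO₄³⁻(aq)
Ca²⁺ is already present at 7.3×10⁻² mol/L. If s mol/L of Ca₃(PO₄)₂ dissolves, [PO₄³⁻] = 2s while [Ca²⁺] ≈ 7.3×10⁻² mol/L.
Ksp = [Ca²⁺]^3[PO₄³⁻]^2 = (7.3×10⁻²)^3(2s)^2
(2s)^2 = 9.8×10⁻³⁴ / (7.3×10⁻²)^3 = 2.5×10⁻³⁰
s = 7.9×10⁻¹⁶ mol/L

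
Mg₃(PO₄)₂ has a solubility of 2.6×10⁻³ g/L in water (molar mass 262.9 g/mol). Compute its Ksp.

Molar solubility s = (2.6×10⁻³ g/L) / (262.9 g/mol) = 9.890×10⁻⁶ mol/L
Mg₃(PO₄)₂(s) ⇌ 3 Mg²⁺(aq) + 2 PO₄³⁻(aq)
For each mole of Mg₃(PO₄)₂ that dissolves per liter, [Mg²⁺] = 3s and [PO₄³⁻] = 2s; let s denote this solubility.
Ksp = [Mg²⁺]^3[PO₄³⁻]^2 = (3s)^3 · (2s)^2 = 108s^5
Ksp = 108 × (9.890×10⁻⁶)^5 = 1.0×10⁻²³

Ksp = 1.0×10⁻²³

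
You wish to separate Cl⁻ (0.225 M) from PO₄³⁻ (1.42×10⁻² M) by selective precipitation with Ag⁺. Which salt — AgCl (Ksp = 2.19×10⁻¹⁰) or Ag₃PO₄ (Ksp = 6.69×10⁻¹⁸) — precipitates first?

AgCl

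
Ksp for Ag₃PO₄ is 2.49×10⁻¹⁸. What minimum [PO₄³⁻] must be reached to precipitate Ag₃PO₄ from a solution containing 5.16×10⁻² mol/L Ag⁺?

1.81×10⁻¹⁴ M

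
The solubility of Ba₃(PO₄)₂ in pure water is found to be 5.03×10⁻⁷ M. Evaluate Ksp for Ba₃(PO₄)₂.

Ba₃(PO₄)₂(s) ⇌ 3 Ba²⁺(aq) + 2 PO₄³⁻(aq)
Let s be the molar solubility. Then [Ba²⁺] = 3s and [PO₄³⁻] = 2s.
Ksp = [Ba²⁺]^3[PO₄³⁻]^2 = (3s)^3 · (2s)^2 = 108s^5
Ksp = 108 × (5.03×10⁻⁷)^5 = 3.48×10⁻³⁰

Ksp = 3.48×10⁻³⁰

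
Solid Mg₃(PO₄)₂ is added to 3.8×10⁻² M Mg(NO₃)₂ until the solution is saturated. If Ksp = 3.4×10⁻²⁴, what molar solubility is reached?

1.2×10⁻¹⁰ M

Mg₃(PO₄)₂(s) ⇌ 3 Mg²⁺(aq) + 2 PO₄³⁻(aq)
With Mg²⁺ already at 3.8×10⁻² M and s small, take [Mg²⁺] ≈ 3.8×10⁻² M and [PO₄³⁻] = 2s.
Ksp = [Mg²⁺]^3[PO₄³⁻]^2 = (3.8×10⁻²)^3(2s)^2
(2s)^2 = 3.4×10⁻²⁴ / (3.8×10⁻²)^3 = 6.2×10⁻²⁰
s = 1.2×10⁻¹⁰ M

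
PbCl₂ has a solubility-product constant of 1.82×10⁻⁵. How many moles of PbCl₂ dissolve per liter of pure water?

1.66×10⁻² M

PbCl₂(s) ⇌ Pb²⁺(aq) + 2 Cl⁻(aq)
For each mole of PbCl₂ that dissolves per liter, [Pb²⁺] = s and [Cl⁻] = 2s; let s denote this solubility.
Ksp = [Pb²⁺][Cl⁻]^2 = s · (2s)^2 = 4s^3
4s^3 = 1.82×10⁻⁵  ⇒  s^3 = 4.55×10⁻⁶
s = 1.66×10⁻² mol L⁻¹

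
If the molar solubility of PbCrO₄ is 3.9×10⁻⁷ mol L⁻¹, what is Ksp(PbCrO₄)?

Ksp = 1.5×10⁻¹³

PbCrO₄(s) ⇌ Pb²⁺(aq) + CrO₄²⁻(aq)
If s mol/L of PbCrO₄ dissolves, [Pb²⁺] = s and [CrO₄²⁻] = s.
Ksp = [Pb²⁺][CrO₄²⁻] = s · s = s^2
Ksp = (3.9×10⁻⁷)^2 = 1.5×10⁻¹³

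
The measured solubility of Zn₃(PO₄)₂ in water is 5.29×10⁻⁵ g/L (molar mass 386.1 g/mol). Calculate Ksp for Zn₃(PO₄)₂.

s = (5.29×10⁻⁵ g L⁻¹)/(386.1 g mol⁻¹) = 1.3701×10⁻⁷ M
Zn₃(PO₄)₂(s) ⇌ 3 Zn²⁺(aq) + 2 PO₄³⁻(aq)
With molar solubility s: [Zn²⁺] = 3s, [PO₄³⁻] = 2s.
Ksp = [Zn²⁺]^3[PO₄³⁻]^2 = (3s)^3 · (2s)^2 = 108s^5
Ksp = 108 × (1.3701×10⁻⁷)^5 = 5.21×10⁻³³

Ksp = 5.21×10⁻³³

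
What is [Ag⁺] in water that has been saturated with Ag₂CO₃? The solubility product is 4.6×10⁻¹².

2.1×10⁻⁴ M

Ag₂CO₃(s) ⇌ 2 Ag⁺(aq) + CO₃²⁻(aq)
Let s be the molar solubility. Then [Ag⁺] = 2s and [CO₃²⁻] = s.
Ksp = [Ag⁺]^2[CO₃²⁻] = (2s)^2 · s = 4s^3 = 4.6×10⁻¹²
s = 1.0×10⁻⁴ mol/L
[Ag⁺] = 2s = 2.1×10⁻⁴ mol/L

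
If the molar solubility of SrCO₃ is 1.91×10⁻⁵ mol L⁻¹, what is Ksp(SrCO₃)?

SrCO₃(s) ⇌ Sr²⁺(aq) + CO₃²⁻(aq)
With molar solubility s: [Sr²⁺] = s, [CO₃²⁻] = s.
Ksp = [Sr²⁺][CO₃²⁻] = s · s = s^2
Ksp = (1.91×10⁻⁵)^2 = 3.65×10⁻¹⁰

Ksp = 3.65×10⁻¹⁰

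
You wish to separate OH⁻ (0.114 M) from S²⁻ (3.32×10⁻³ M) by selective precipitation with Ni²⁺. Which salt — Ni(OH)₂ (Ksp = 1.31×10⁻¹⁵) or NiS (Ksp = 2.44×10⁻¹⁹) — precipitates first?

The threshold for precipitation is Q = Ksp.
For Ni(OH)₂: [Ni²⁺] = (Ksp/[OH⁻]^2) = 1.01×10⁻¹³ M
For NiS: [Ni²⁺] = (Ksp/[S²⁻]) = 7.35×10⁻¹⁷ M
Since NiS needs less Ni²⁺ to reach saturation, it precipitates first.

NiS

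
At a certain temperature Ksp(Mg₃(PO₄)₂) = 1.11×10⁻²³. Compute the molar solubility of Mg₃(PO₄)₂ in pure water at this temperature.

1.01×10⁻⁵ M

Mg₃(PO₄)₂(s) ⇌ 3 Mg²⁺(aq) + 2 PO₄³⁻(aq)
With molar solubility s: [Mg²⁺] = 3s, [PO₄³⁻] = 2s.
Ksp = [Mg²⁺]^3[PO₄³⁻]^2 = (3s)^3 · (2s)^2 = 108s^5
108s^5 = 1.11×10⁻²³  ⇒  s^5 = 1.03×10⁻²⁵
s = 1.01×10⁻⁵ M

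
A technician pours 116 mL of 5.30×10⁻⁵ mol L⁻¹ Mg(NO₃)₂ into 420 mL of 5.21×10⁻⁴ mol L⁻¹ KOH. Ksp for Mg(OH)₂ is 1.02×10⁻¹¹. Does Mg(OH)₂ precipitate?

No

The combined volume is 536 mL.
[Mg²⁺] = (5.30×10⁻⁵)(116)/536 = 1.15×10⁻⁵ mol L⁻¹
[OH⁻] = (5.21×10⁻⁴)(420)/536 = 4.08×10⁻⁴ mol L⁻¹
Q = [Mg²⁺][OH⁻]^2 = 1.91×10⁻¹²
Since Q (1.91×10⁻¹²) is less than Ksp (1.02×10⁻¹¹), no Mg(OH)₂ precipitates.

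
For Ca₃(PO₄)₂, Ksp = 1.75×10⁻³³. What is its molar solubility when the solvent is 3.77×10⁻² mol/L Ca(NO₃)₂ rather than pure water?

2.86×10⁻¹⁵ M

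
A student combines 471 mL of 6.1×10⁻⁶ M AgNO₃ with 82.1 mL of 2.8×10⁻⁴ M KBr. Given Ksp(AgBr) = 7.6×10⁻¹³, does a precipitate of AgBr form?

Yes

The combined volume is 553.1 mL.
[Ag⁺] = (6.1×10⁻⁶)(471)/553.1 = 5.2×10⁻⁶ M
[Br⁻] = (2.8×10⁻⁴)(82.1)/553.1 = 4.2×10⁻⁵ M
Q = [Ag⁺][Br⁻] = 2.2×10⁻¹⁰
Because Q > Ksp (2.2×10⁻¹⁰ vs 7.6×10⁻¹³), a precipitate of AgBr forms.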